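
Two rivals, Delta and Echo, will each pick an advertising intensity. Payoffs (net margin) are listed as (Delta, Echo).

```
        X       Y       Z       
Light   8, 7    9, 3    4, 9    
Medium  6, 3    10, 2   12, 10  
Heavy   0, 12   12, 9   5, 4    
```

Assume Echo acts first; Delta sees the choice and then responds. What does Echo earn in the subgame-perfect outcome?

10

Solve by backward induction (Echo leads).
- X → Delta plays Light (best of 8, 6, 0); Echo gets 7.
- Y → Delta plays Heavy (best of 9, 10, 12); Echo gets 9.
- Z → Delta plays Medium (best of 4, 12, 5); Echo gets 10.
Echo's induced payoffs are 7, 9, 10, so Echo commits to Z. Subgame-perfect outcome: (Medium, Z) with payoffs (12, 10).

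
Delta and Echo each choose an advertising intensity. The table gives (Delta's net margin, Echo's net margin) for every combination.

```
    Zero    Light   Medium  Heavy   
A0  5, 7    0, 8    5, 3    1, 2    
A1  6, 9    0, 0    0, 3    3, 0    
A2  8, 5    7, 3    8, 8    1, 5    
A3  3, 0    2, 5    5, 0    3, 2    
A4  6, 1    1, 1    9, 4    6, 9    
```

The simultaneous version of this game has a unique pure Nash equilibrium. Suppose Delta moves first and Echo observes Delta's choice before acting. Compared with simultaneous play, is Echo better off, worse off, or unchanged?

worse off

Echo best-responds to each possible Delta move:
- A0: BR = Light, leader payoff 0.
- A1: BR = Zero, leader payoff 6.
- A2: BR = Medium, leader payoff 8.
- A3: BR = Light, leader payoff 2.
- A4: BR = Heavy, leader payoff 6.
Delta's induced payoffs are 0, 6, 8, 2, 6, so Delta commits to A2. Subgame-perfect outcome: (A2, Medium) with payoffs (8, 8).
For the simultaneous game, intersect best replies.
Delta's best replies: Zero→A2; Light→A2; Medium→A4; Heavy→A4.
Echo's best replies: A0→Light; A1→Zero; A2→Medium; A3→Light; A4→Heavy.
The unique mutual best reply is (A4, Heavy), giving (6, 9).
Echo earns 8 sequentially versus 9 at the Nash outcome: worse off.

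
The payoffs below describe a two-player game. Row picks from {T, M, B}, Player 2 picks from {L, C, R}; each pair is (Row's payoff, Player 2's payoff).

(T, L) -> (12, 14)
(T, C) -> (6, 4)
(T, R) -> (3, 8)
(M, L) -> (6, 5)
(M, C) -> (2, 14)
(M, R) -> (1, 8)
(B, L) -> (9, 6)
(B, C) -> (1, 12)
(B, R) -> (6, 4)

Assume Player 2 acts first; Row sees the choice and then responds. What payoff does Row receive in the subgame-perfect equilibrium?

Work backward from Row's decision.
- L: Row compares 12, 6, 9 and picks T; Player 2 would get 14.
- C: Row compares 6, 2, 1 and picks T; Player 2 would get 4.
- R: Row compares 3, 1, 6 and picks B; Player 2 would get 4.
Player 2's induced payoffs are 14, 4, 4, so Player 2 commits to L. Subgame-perfect outcome: (T, L) with payoffs (12, 14).

12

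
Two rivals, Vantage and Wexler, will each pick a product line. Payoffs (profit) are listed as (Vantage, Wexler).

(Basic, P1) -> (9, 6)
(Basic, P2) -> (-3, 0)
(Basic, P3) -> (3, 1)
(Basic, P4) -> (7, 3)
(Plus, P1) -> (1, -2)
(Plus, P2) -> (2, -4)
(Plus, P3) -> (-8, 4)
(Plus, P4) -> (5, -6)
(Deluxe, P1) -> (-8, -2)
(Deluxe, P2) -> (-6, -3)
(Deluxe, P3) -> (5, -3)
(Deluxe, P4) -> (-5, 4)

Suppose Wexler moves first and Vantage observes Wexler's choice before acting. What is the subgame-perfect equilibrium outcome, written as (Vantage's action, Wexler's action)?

(Basic, P1)

Work backward from Vantage's decision.
- P1 → Vantage plays Basic (best of 9, 1, -8); Wexler gets 6.
- P2 → Vantage plays Plus (best of -3, 2, -6); Wexler gets -4.
- P3 → Vantage plays Deluxe (best of 3, -8, 5); Wexler gets -3.
- P4 → Vantage plays Basic (best of 7, 5, -5); Wexler gets 3.
Wexler's induced payoffs are 6, -4, -3, 3, so Wexler commits to P1. Subgame-perfect outcome: (Basic, P1) with payoffs (9, 6).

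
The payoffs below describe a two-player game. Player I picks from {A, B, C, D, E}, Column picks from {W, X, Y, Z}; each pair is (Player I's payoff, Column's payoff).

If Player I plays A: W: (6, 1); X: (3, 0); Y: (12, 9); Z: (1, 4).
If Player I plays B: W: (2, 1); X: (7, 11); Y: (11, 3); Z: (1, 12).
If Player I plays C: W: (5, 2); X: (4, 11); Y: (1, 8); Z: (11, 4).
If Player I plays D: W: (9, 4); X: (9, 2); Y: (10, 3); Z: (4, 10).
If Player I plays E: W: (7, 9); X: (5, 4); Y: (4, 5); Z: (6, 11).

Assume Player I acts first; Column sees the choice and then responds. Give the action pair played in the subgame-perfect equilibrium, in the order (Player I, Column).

Column best-responds to each possible Player I move:
- A: Column compares 1, 0, 9, 4 and picks Y; Player I would get 12.
- B: Column compares 1, 11, 3, 12 and picks Z; Player I would get 1.
- C: Column compares 2, 11, 8, 4 and picks X; Player I would get 4.
- D: Column compares 4, 2, 3, 10 and picks Z; Player I would get 4.
- E: Column compares 9, 4, 5, 11 and picks Z; Player I would get 6.
Among 12, 1, 4, 4, 6, the best is 12 at A. Subgame-perfect outcome: (A, Y) with payoffs (12, 9).

(A, Y)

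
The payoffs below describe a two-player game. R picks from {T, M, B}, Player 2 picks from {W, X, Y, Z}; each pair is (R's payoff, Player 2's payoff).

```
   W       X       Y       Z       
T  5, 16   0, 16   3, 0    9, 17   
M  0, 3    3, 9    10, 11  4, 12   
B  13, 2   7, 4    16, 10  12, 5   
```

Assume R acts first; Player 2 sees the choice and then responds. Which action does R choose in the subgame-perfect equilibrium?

Work backward from Player 2's decision.
- T: BR = Z, leader payoff 9.
- M: BR = Z, leader payoff 4.
- B: BR = Y, leader payoff 16.
Maximizing over 9, 4, 16, R chooses B. Subgame-perfect outcome: (B, Y) with payoffs (16, 10).

B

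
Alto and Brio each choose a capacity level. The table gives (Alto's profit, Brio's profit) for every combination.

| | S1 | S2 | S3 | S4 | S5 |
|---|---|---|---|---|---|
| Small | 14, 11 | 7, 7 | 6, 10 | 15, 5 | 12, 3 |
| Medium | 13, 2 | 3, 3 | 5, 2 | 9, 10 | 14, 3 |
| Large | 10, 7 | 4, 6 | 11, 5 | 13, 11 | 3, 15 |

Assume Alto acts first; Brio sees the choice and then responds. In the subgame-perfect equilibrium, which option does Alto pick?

Backward induction with Alto moving first.
- Small: Brio compares 11, 7, 10, 5, 3 and picks S1; Alto would get 14.
- Medium: Brio compares 2, 3, 2, 10, 3 and picks S4; Alto would get 9.
- Large: Brio compares 7, 6, 5, 11, 15 and picks S5; Alto would get 3.
Maximizing over 14, 9, 3, Alto chooses Small. Subgame-perfect outcome: (Small, S1) with payoffs (14, 11).

Small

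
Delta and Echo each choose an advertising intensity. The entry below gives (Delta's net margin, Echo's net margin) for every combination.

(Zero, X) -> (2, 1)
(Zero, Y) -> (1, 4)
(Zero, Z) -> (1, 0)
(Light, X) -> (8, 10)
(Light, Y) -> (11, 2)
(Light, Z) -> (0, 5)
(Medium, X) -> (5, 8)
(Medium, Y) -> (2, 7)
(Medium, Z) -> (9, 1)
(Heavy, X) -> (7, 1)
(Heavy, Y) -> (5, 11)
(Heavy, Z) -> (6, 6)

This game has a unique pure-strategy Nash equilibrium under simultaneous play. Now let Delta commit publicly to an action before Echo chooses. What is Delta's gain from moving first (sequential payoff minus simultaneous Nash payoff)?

0

Echo best-responds to each possible Delta move:
- Zero → Echo plays Y (best of 1, 4, 0); Delta gets 1.
- Light → Echo plays X (best of 10, 2, 5); Delta gets 8.
- Medium → Echo plays X (best of 8, 7, 1); Delta gets 5.
- Heavy → Echo plays Y (best of 1, 11, 6); Delta gets 5.
Among 1, 8, 5, 5, the best is 8 at Light. Subgame-perfect outcome: (Light, X) with payoffs (8, 10).
For the simultaneous game, intersect best replies.
Delta's best replies: X→Light; Y→Light; Z→Medium.
Echo's best replies: Zero→Y; Light→X; Medium→X; Heavy→Y.
The unique mutual best reply is (Light, X), giving (8, 10).
Delta's commitment gain: 8 − 8 = 0.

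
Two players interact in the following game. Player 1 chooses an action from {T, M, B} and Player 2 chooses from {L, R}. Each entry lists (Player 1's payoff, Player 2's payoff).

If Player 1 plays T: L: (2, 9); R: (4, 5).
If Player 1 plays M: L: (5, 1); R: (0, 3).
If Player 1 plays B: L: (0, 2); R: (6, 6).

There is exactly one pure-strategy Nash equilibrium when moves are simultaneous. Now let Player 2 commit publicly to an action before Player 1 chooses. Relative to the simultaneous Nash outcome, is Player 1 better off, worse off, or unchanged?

unchanged

Solve by backward induction (Player 2 leads).
- L → Player 1 plays M (best of 2, 5, 0); Player 2 gets 1.
- R → Player 1 plays B (best of 4, 0, 6); Player 2 gets 6.
Maximizing over 1, 6, Player 2 chooses R. Subgame-perfect outcome: (B, R) with payoffs (6, 6).
Now find the simultaneous Nash equilibrium.
Player 1's best replies: L→M; R→B.
Player 2's best replies: T→L; M→R; B→R.
The unique mutual best reply is (B, R), giving (6, 6).
Player 1 earns 6 sequentially versus 6 at the Nash outcome: unchanged.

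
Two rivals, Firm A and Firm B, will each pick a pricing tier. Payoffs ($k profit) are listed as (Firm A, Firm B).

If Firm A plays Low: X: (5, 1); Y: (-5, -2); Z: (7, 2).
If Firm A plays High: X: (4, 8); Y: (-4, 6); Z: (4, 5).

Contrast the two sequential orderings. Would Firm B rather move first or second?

first

If Firm A leads: Firm B's best replies are Low→Z, High→X; Firm A's induced payoffs 7, 4; outcome (Low, Z), payoffs (7, 2).
If Firm B leads: Firm A's best replies are X→Low, Y→High, Z→Low; Firm B's induced payoffs 1, 6, 2; outcome (High, Y), payoffs (-4, 6).
Firm B gets 6 moving first and 2 moving second, so Firm B prefers to move first.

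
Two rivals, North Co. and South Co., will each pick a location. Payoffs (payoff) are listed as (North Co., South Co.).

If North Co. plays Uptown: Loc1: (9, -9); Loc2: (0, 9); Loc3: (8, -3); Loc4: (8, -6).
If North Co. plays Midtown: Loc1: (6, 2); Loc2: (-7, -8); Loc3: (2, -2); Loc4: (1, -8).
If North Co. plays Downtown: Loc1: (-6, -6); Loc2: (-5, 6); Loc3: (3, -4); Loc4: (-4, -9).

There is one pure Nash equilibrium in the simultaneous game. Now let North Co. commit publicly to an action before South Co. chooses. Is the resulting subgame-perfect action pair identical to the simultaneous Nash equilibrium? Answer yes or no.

no

Solve by backward induction (North Co. leads).
- Uptown: South Co. compares -9, 9, -3, -6 and picks Loc2; North Co. would get 0.
- Midtown: South Co. compares 2, -8, -2, -8 and picks Loc1; North Co. would get 6.
- Downtown: South Co. compares -6, 6, -4, -9 and picks Loc2; North Co. would get -5.
North Co.'s induced payoffs are 0, 6, -5, so North Co. commits to Midtown. Subgame-perfect outcome: (Midtown, Loc1) with payoffs (6, 2).
For the simultaneous game, intersect best replies.
North Co.'s best replies: Loc1→Uptown; Loc2→Uptown; Loc3→Uptown; Loc4→Uptown.
South Co.'s best replies: Uptown→Loc2; Midtown→Loc1; Downtown→Loc2.
The unique mutual best reply is (Uptown, Loc2), giving (0, 9).
Sequential outcome (Midtown, Loc1) differs from the Nash profile (Uptown, Loc2).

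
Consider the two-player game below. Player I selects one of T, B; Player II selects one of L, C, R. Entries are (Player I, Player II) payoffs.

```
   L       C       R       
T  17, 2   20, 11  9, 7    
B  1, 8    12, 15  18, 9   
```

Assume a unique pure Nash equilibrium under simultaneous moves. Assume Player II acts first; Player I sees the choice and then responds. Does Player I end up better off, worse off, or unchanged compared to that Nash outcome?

unchanged

Solve by backward induction (Player II leads).
- L → Player I plays T (best of 17, 1); Player II gets 2.
- C → Player I plays T (best of 20, 12); Player II gets 11.
- R → Player I plays B (best of 9, 18); Player II gets 9.
Player II's induced payoffs are 2, 11, 9, so Player II commits to C. Subgame-perfect outcome: (T, C) with payoffs (20, 11).
Now find the simultaneous Nash equilibrium.
Player I's best replies: L→T; C→T; R→B.
Player II's best replies: T→C; B→C.
The unique mutual best reply is (T, C), giving (20, 11).
Player I earns 20 sequentially versus 20 at the Nash outcome: unchanged.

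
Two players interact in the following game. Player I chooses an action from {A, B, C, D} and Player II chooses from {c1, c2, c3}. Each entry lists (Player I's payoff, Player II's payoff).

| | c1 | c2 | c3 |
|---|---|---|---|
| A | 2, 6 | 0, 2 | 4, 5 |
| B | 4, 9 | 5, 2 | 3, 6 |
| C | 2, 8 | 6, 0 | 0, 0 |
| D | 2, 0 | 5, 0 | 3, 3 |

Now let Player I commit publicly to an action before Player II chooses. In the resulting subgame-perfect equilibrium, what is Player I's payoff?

4

Backward induction with Player I moving first.
- A: BR = c1, leader payoff 2.
- B: BR = c1, leader payoff 4.
- C: BR = c1, leader payoff 2.
- D: BR = c3, leader payoff 3.
Maximizing over 2, 4, 2, 3, Player I chooses B. Subgame-perfect outcome: (B, c1) with payoffs (4, 9).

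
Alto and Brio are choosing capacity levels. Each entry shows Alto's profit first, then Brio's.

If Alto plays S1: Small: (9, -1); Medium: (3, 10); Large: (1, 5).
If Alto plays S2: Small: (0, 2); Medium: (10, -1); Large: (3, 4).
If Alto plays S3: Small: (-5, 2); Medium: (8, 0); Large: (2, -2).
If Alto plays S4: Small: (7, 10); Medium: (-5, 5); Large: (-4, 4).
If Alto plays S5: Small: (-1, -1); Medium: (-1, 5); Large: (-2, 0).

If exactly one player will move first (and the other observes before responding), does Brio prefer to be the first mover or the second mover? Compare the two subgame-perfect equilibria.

second

If Alto leads: Brio's best replies are S1→Medium, S2→Large, S3→Small, S4→Small, S5→Medium; Alto's induced payoffs 3, 3, -5, 7, -1; outcome (S4, Small), payoffs (7, 10).
If Brio leads: Alto's best replies are Small→S1, Medium→S2, Large→S2; Brio's induced payoffs -1, -1, 4; outcome (S2, Large), payoffs (3, 4).
Brio gets 4 moving first and 10 moving second, so Brio prefers to move second.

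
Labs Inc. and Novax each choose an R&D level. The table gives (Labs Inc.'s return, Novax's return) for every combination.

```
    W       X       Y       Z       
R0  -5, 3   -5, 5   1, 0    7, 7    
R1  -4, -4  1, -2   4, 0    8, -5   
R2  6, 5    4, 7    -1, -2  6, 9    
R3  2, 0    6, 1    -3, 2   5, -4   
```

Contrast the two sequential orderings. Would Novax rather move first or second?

If Labs Inc. leads: Novax's best replies are R0→Z, R1→Y, R2→Z, R3→Y; Labs Inc.'s induced payoffs 7, 4, 6, -3; outcome (R0, Z), payoffs (7, 7).
If Novax leads: Labs Inc.'s best replies are W→R2, X→R3, Y→R1, Z→R1; Novax's induced payoffs 5, 1, 0, -5; outcome (R2, W), payoffs (6, 5).
Novax gets 5 moving first and 7 moving second, so Novax prefers to move second.

second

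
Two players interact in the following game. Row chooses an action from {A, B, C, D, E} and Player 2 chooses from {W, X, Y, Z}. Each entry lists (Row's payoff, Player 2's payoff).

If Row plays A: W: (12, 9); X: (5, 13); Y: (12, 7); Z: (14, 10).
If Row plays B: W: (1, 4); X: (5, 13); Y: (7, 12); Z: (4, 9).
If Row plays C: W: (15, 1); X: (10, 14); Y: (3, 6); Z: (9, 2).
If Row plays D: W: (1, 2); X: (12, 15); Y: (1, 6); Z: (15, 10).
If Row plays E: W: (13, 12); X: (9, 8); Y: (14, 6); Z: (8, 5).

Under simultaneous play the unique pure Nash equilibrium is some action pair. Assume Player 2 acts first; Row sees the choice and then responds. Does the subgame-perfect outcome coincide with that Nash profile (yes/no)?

Backward induction with Player 2 moving first.
- W → Row plays C (best of 12, 1, 15, 1, 13); Player 2 gets 1.
- X → Row plays D (best of 5, 5, 10, 12, 9); Player 2 gets 15.
- Y → Row plays E (best of 12, 7, 3, 1, 14); Player 2 gets 6.
- Z → Row plays D (best of 14, 4, 9, 15, 8); Player 2 gets 10.
Player 2's induced payoffs are 1, 15, 6, 10, so Player 2 commits to X. Subgame-perfect outcome: (D, X) with payoffs (12, 15).
Under simultaneous play:
Row's best replies: W→C; X→D; Y→E; Z→D.
Player 2's best replies: A→X; B→X; C→X; D→X; E→W.
Only (D, X) has each player best-responding; Nash payoffs (12, 15).
Sequential outcome (D, X) coincides with the Nash profile (D, X).

yes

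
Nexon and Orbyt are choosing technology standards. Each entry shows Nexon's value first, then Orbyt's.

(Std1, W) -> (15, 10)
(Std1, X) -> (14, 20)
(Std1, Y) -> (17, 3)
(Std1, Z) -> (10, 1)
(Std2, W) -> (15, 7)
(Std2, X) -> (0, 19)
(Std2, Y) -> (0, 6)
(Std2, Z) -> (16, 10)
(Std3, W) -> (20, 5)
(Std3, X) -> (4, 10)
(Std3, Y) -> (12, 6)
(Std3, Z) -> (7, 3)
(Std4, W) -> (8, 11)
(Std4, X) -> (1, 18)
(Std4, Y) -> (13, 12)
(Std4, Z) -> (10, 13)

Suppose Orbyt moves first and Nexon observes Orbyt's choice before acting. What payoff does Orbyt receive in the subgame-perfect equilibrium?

20

Work backward from Nexon's decision.
- W: BR = Std3, leader payoff 5.
- X: BR = Std1, leader payoff 20.
- Y: BR = Std1, leader payoff 3.
- Z: BR = Std2, leader payoff 10.
Orbyt's induced payoffs are 5, 20, 3, 10, so Orbyt commits to X. Subgame-perfect outcome: (Std1, X) with payoffs (14, 20).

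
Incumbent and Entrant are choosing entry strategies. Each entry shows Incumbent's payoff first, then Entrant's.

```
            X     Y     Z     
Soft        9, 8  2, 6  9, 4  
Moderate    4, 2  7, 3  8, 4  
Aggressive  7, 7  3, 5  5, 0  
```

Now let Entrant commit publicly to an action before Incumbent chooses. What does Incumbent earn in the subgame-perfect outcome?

Incumbent best-responds to each possible Entrant move:
- X → Incumbent plays Soft (best of 9, 4, 7); Entrant gets 8.
- Y → Incumbent plays Moderate (best of 2, 7, 3); Entrant gets 3.
- Z → Incumbent plays Soft (best of 9, 8, 5); Entrant gets 4.
Maximizing over 8, 3, 4, Entrant chooses X. Subgame-perfect outcome: (Soft, X) with payoffs (9, 8).

9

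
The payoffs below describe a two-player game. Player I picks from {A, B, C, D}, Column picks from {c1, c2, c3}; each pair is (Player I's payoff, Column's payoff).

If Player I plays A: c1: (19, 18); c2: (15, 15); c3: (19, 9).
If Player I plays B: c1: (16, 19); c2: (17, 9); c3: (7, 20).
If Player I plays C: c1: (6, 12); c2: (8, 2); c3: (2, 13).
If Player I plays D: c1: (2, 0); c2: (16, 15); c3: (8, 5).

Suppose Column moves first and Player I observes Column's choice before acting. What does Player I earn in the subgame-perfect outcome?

19

Player I best-responds to each possible Column move:
- c1: BR = A, leader payoff 18.
- c2: BR = B, leader payoff 9.
- c3: BR = A, leader payoff 9.
Column's induced payoffs are 18, 9, 9, so Column commits to c1. Subgame-perfect outcome: (A, c1) with payoffs (19, 18).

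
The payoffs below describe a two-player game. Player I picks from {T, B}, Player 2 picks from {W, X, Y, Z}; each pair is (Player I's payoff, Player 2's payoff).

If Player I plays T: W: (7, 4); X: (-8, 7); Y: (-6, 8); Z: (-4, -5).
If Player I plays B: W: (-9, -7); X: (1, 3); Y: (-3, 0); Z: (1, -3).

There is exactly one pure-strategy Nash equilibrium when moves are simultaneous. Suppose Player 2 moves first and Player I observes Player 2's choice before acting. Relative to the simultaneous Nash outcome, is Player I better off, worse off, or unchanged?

better off

Player I best-responds to each possible Player 2 move:
- W: Player I compares 7, -9 and picks T; Player 2 would get 4.
- X: Player I compares -8, 1 and picks B; Player 2 would get 3.
- Y: Player I compares -6, -3 and picks B; Player 2 would get 0.
- Z: Player I compares -4, 1 and picks B; Player 2 would get -3.
Player 2's induced payoffs are 4, 3, 0, -3, so Player 2 commits to W. Subgame-perfect outcome: (T, W) with payoffs (7, 4).
Now find the simultaneous Nash equilibrium.
Player I's best replies: W→T; X→B; Y→B; Z→B.
Player 2's best replies: T→Y; B→X.
The unique mutual best reply is (B, X), giving (1, 3).
Player I earns 7 sequentially versus 1 at the Nash outcome: better off.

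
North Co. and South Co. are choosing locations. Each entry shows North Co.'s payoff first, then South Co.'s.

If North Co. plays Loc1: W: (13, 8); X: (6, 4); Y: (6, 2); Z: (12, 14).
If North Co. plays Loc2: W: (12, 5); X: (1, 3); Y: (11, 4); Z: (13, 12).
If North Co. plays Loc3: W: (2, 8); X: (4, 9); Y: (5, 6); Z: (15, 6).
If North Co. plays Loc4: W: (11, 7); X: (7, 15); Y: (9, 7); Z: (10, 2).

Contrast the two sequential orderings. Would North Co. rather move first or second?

first

If North Co. leads: South Co.'s best replies are Loc1→Z, Loc2→Z, Loc3→X, Loc4→X; North Co.'s induced payoffs 12, 13, 4, 7; outcome (Loc2, Z), payoffs (13, 12).
If South Co. leads: North Co.'s best replies are W→Loc1, X→Loc4, Y→Loc2, Z→Loc3; South Co.'s induced payoffs 8, 15, 4, 6; outcome (Loc4, X), payoffs (7, 15).
North Co. gets 13 moving first and 7 moving second, so North Co. prefers to move first.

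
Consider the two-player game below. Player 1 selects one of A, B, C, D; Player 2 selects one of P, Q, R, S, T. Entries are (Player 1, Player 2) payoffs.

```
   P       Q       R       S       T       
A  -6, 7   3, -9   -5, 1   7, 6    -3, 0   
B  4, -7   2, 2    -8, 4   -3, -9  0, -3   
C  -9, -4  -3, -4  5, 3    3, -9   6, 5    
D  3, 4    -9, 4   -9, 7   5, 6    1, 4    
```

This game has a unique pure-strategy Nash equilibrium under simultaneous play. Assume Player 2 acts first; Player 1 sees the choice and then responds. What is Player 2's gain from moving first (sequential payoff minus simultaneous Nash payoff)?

Solve by backward induction (Player 2 leads).
- P: BR = B, leader payoff -7.
- Q: BR = A, leader payoff -9.
- R: BR = C, leader payoff 3.
- S: BR = A, leader payoff 6.
- T: BR = C, leader payoff 5.
Maximizing over -7, -9, 3, 6, 5, Player 2 chooses S. Subgame-perfect outcome: (A, S) with payoffs (7, 6).
For the simultaneous game, intersect best replies.
Player 1's best replies: P→B; Q→A; R→C; S→A; T→C.
Player 2's best replies: A→P; B→R; C→T; D→R.
Only (C, T) has each player best-responding; Nash payoffs (6, 5).
Player 2's commitment gain: 6 − 5 = 1.

1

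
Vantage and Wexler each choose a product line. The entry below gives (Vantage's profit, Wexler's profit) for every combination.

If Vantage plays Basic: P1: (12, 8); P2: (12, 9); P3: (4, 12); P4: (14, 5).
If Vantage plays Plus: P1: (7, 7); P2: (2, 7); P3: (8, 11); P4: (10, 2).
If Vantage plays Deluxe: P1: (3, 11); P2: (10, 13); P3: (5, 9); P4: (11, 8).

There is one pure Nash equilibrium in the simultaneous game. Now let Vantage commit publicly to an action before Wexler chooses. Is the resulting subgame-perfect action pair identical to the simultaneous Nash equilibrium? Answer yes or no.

Work backward from Wexler's decision.
- Basic → Wexler plays P3 (best of 8, 9, 12, 5); Vantage gets 4.
- Plus → Wexler plays P3 (best of 7, 7, 11, 2); Vantage gets 8.
- Deluxe → Wexler plays P2 (best of 11, 13, 9, 8); Vantage gets 10.
Among 4, 8, 10, the best is 10 at Deluxe. Subgame-perfect outcome: (Deluxe, P2) with payoffs (10, 13).
Now find the simultaneous Nash equilibrium.
Vantage's best replies: P1→Basic; P2→Basic; P3→Plus; P4→Basic.
Wexler's best replies: Basic→P3; Plus→P3; Deluxe→P2.
The unique mutual best reply is (Plus, P3), giving (8, 11).
Sequential outcome (Deluxe, P2) differs from the Nash profile (Plus, P3).

no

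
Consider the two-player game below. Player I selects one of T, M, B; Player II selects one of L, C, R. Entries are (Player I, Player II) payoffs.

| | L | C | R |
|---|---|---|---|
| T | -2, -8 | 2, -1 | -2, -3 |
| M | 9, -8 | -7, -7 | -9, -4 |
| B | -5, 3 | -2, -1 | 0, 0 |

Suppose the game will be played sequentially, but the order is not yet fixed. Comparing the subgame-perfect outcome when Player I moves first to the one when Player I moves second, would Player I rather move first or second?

first

If Player I leads: Player II's best replies are T→C, M→R, B→L; Player I's induced payoffs 2, -9, -5; outcome (T, C), payoffs (2, -1).
If Player II leads: Player I's best replies are L→M, C→T, R→B; Player II's induced payoffs -8, -1, 0; outcome (B, R), payoffs (0, 0).
Player I gets 2 moving first and 0 moving second, so Player I prefers to move first.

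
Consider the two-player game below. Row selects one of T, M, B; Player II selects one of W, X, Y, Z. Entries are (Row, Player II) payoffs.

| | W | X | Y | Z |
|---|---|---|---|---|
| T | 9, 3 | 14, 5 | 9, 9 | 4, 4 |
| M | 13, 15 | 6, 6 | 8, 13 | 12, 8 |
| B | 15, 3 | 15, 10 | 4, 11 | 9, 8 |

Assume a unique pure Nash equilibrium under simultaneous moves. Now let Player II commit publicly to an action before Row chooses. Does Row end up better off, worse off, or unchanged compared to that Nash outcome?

Work backward from Row's decision.
- W: BR = B, leader payoff 3.
- X: BR = B, leader payoff 10.
- Y: BR = T, leader payoff 9.
- Z: BR = M, leader payoff 8.
Maximizing over 3, 10, 9, 8, Player II chooses X. Subgame-perfect outcome: (B, X) with payoffs (15, 10).
For the simultaneous game, intersect best replies.
Row's best replies: W→B; X→B; Y→T; Z→M.
Player II's best replies: T→Y; M→W; B→Y.
The unique mutual best reply is (T, Y), giving (9, 9).
Row earns 15 sequentially versus 9 at the Nash outcome: better off.

better off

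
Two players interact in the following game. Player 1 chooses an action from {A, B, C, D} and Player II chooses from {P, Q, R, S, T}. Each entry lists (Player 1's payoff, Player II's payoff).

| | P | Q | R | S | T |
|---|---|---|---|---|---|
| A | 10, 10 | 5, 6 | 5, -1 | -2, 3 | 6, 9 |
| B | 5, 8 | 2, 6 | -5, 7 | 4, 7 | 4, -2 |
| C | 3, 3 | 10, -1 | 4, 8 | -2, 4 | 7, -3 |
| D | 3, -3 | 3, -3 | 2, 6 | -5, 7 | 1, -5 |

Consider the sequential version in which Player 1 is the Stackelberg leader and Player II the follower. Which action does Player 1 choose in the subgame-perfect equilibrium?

Work backward from Player II's decision.
- A → Player II plays P (best of 10, 6, -1, 3, 9); Player 1 gets 10.
- B → Player II plays P (best of 8, 6, 7, 7, -2); Player 1 gets 5.
- C → Player II plays R (best of 3, -1, 8, 4, -3); Player 1 gets 4.
- D → Player II plays S (best of -3, -3, 6, 7, -5); Player 1 gets -5.
Player 1's induced payoffs are 10, 5, 4, -5, so Player 1 commits to A. Subgame-perfect outcome: (A, P) with payoffs (10, 10).

A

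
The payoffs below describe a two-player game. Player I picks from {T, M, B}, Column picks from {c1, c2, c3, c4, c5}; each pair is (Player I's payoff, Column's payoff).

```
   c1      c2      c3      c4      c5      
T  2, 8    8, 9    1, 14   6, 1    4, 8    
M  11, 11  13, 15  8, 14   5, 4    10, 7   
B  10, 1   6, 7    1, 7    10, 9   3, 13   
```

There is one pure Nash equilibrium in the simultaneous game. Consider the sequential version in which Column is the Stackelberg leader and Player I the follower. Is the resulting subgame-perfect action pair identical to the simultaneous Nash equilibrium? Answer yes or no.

yes

Work backward from Player I's decision.
- c1: Player I compares 2, 11, 10 and picks M; Column would get 11.
- c2: Player I compares 8, 13, 6 and picks M; Column would get 15.
- c3: Player I compares 1, 8, 1 and picks M; Column would get 14.
- c4: Player I compares 6, 5, 10 and picks B; Column would get 9.
- c5: Player I compares 4, 10, 3 and picks M; Column would get 7.
Maximizing over 11, 15, 14, 9, 7, Column chooses c2. Subgame-perfect outcome: (M, c2) with payoffs (13, 15).
For the simultaneous game, intersect best replies.
Player I's best replies: c1→M; c2→M; c3→M; c4→B; c5→M.
Column's best replies: T→c3; M→c2; B→c5.
Only (M, c2) has each player best-responding; Nash payoffs (13, 15).
Sequential outcome (M, c2) coincides with the Nash profile (M, c2).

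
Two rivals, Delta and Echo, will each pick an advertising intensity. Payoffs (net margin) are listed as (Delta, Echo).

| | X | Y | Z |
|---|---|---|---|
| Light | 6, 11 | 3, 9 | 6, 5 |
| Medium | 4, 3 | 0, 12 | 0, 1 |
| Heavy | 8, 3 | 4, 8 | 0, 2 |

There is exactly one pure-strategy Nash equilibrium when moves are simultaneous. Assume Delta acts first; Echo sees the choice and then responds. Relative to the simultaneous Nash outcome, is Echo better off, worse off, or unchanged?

Work backward from Echo's decision.
- Light: Echo compares 11, 9, 5 and picks X; Delta would get 6.
- Medium: Echo compares 3, 12, 1 and picks Y; Delta would get 0.
- Heavy: Echo compares 3, 8, 2 and picks Y; Delta would get 4.
Among 6, 0, 4, the best is 6 at Light. Subgame-perfect outcome: (Light, X) with payoffs (6, 11).
For the simultaneous game, intersect best replies.
Delta's best replies: X→Heavy; Y→Heavy; Z→Light.
Echo's best replies: Light→X; Medium→Y; Heavy→Y.
Only (Heavy, Y) has each player best-responding; Nash payoffs (4, 8).
Echo earns 11 sequentially versus 8 at the Nash outcome: better off.

better off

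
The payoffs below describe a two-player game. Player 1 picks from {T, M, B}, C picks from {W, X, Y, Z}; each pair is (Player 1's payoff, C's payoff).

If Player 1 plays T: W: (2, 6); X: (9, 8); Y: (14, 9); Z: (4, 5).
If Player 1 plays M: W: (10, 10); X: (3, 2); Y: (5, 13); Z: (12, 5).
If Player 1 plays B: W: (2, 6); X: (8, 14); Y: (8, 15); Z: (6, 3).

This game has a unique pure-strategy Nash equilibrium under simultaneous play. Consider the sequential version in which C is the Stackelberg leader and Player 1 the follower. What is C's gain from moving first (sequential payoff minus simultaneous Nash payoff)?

1

Solve by backward induction (C leads).
- W: BR = M, leader payoff 10.
- X: BR = T, leader payoff 8.
- Y: BR = T, leader payoff 9.
- Z: BR = M, leader payoff 5.
Among 10, 8, 9, 5, the best is 10 at W. Subgame-perfect outcome: (M, W) with payoffs (10, 10).
For the simultaneous game, intersect best replies.
Player 1's best replies: W→M; X→T; Y→T; Z→M.
C's best replies: T→Y; M→Y; B→Y.
The unique mutual best reply is (T, Y), giving (14, 9).
C's commitment gain: 10 − 9 = 1.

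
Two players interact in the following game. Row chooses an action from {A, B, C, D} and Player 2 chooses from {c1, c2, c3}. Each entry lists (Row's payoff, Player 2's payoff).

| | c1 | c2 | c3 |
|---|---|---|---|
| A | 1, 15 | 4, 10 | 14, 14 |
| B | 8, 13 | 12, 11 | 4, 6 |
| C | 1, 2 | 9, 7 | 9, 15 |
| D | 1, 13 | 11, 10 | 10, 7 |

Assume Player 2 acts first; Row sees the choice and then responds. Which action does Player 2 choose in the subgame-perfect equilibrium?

c3

Row best-responds to each possible Player 2 move:
- c1: Row compares 1, 8, 1, 1 and picks B; Player 2 would get 13.
- c2: Row compares 4, 12, 9, 11 and picks B; Player 2 would get 11.
- c3: Row compares 14, 4, 9, 10 and picks A; Player 2 would get 14.
Player 2's induced payoffs are 13, 11, 14, so Player 2 commits to c3. Subgame-perfect outcome: (A, c3) with payoffs (14, 14).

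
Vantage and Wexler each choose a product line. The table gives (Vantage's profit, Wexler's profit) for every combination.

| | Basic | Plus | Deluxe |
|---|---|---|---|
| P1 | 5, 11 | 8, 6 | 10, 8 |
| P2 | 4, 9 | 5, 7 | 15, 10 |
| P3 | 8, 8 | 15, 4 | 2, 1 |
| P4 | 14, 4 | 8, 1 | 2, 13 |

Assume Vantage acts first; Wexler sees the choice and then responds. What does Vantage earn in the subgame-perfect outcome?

Backward induction with Vantage moving first.
- P1: BR = Basic, leader payoff 5.
- P2: BR = Deluxe, leader payoff 15.
- P3: BR = Basic, leader payoff 8.
- P4: BR = Deluxe, leader payoff 2.
Maximizing over 5, 15, 8, 2, Vantage chooses P2. Subgame-perfect outcome: (P2, Deluxe) with payoffs (15, 10).

15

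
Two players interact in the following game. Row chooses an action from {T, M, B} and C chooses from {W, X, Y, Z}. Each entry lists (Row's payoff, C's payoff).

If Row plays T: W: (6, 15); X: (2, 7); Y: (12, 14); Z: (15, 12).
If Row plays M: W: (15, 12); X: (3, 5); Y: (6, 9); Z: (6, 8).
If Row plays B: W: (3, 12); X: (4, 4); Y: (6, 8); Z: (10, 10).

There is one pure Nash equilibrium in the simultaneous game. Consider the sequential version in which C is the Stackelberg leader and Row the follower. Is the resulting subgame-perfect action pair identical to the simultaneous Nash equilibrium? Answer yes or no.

no

Work backward from Row's decision.
- W: BR = M, leader payoff 12.
- X: BR = B, leader payoff 4.
- Y: BR = T, leader payoff 14.
- Z: BR = T, leader payoff 12.
Among 12, 4, 14, 12, the best is 14 at Y. Subgame-perfect outcome: (T, Y) with payoffs (12, 14).
Under simultaneous play:
Row's best replies: W→M; X→B; Y→T; Z→T.
C's best replies: T→W; M→W; B→W.
Only (M, W) has each player best-responding; Nash payoffs (15, 12).
Sequential outcome (T, Y) differs from the Nash profile (M, W).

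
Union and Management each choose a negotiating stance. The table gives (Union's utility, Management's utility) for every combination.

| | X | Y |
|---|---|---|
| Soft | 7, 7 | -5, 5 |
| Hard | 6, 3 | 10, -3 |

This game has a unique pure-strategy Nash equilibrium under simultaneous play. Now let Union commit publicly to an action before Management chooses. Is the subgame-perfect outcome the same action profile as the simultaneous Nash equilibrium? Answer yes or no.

Backward induction with Union moving first.
- Soft: Management compares 7, 5 and picks X; Union would get 7.
- Hard: Management compares 3, -3 and picks X; Union would get 6.
Union's induced payoffs are 7, 6, so Union commits to Soft. Subgame-perfect outcome: (Soft, X) with payoffs (7, 7).
Under simultaneous play:
Union's best replies: X→Soft; Y→Hard.
Management's best replies: Soft→X; Hard→X.
Only (Soft, X) has each player best-responding; Nash payoffs (7, 7).
Sequential outcome (Soft, X) coincides with the Nash profile (Soft, X).

yes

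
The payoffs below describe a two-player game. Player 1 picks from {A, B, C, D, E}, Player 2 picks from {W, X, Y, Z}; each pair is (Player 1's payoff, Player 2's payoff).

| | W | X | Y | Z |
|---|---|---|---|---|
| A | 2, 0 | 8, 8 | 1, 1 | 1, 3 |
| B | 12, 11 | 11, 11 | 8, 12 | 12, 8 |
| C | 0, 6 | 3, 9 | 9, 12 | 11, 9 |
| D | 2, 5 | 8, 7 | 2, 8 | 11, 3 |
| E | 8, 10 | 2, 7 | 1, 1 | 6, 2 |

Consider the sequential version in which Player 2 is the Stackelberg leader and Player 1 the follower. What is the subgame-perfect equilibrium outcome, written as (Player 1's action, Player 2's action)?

(C, Y)

Solve by backward induction (Player 2 leads).
- W: Player 1 compares 2, 12, 0, 2, 8 and picks B; Player 2 would get 11.
- X: Player 1 compares 8, 11, 3, 8, 2 and picks B; Player 2 would get 11.
- Y: Player 1 compares 1, 8, 9, 2, 1 and picks C; Player 2 would get 12.
- Z: Player 1 compares 1, 12, 11, 11, 6 and picks B; Player 2 would get 8.
Player 2's induced payoffs are 11, 11, 12, 8, so Player 2 commits to Y. Subgame-perfect outcome: (C, Y) with payoffs (9, 12).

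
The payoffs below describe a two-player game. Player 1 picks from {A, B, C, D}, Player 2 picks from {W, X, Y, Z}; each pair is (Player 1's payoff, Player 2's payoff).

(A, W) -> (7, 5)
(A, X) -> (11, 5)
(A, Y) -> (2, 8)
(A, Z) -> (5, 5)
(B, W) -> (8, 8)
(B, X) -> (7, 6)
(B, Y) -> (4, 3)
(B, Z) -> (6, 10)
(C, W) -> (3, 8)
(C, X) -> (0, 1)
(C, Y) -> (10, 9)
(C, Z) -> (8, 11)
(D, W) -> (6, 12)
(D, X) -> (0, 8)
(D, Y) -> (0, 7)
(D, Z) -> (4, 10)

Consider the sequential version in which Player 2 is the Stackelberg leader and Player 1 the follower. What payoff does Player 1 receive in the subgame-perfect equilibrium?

8

Player 1 best-responds to each possible Player 2 move:
- W: Player 1 compares 7, 8, 3, 6 and picks B; Player 2 would get 8.
- X: Player 1 compares 11, 7, 0, 0 and picks A; Player 2 would get 5.
- Y: Player 1 compares 2, 4, 10, 0 and picks C; Player 2 would get 9.
- Z: Player 1 compares 5, 6, 8, 4 and picks C; Player 2 would get 11.
Player 2's induced payoffs are 8, 5, 9, 11, so Player 2 commits to Z. Subgame-perfect outcome: (C, Z) with payoffs (8, 11).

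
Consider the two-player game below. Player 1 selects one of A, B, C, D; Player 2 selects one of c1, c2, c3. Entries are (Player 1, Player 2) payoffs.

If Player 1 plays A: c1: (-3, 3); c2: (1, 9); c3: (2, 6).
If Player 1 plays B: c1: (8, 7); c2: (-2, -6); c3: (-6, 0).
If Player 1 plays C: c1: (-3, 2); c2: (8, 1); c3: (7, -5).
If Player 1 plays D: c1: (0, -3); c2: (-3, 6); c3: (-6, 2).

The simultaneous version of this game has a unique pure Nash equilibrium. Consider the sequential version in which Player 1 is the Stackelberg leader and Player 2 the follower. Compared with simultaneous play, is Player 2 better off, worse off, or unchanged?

Player 2 best-responds to each possible Player 1 move:
- A: BR = c2, leader payoff 1.
- B: BR = c1, leader payoff 8.
- C: BR = c1, leader payoff -3.
- D: BR = c2, leader payoff -3.
Among 1, 8, -3, -3, the best is 8 at B. Subgame-perfect outcome: (B, c1) with payoffs (8, 7).
Now find the simultaneous Nash equilibrium.
Player 1's best replies: c1→B; c2→C; c3→C.
Player 2's best replies: A→c2; B→c1; C→c1; D→c2.
The unique mutual best reply is (B, c1), giving (8, 7).
Player 2 earns 7 sequentially versus 7 at the Nash outcome: unchanged.

unchanged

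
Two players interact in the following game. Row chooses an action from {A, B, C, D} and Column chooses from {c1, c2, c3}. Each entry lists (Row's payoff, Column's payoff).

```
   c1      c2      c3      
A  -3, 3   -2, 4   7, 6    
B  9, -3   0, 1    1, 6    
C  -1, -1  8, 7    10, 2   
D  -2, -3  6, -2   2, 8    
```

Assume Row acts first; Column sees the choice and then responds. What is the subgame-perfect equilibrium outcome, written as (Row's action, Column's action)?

Solve by backward induction (Row leads).
- A → Column plays c3 (best of 3, 4, 6); Row gets 7.
- B → Column plays c3 (best of -3, 1, 6); Row gets 1.
- C → Column plays c2 (best of -1, 7, 2); Row gets 8.
- D → Column plays c3 (best of -3, -2, 8); Row gets 2.
Among 7, 1, 8, 2, the best is 8 at C. Subgame-perfect outcome: (C, c2) with payoffs (8, 7).

(C, c2)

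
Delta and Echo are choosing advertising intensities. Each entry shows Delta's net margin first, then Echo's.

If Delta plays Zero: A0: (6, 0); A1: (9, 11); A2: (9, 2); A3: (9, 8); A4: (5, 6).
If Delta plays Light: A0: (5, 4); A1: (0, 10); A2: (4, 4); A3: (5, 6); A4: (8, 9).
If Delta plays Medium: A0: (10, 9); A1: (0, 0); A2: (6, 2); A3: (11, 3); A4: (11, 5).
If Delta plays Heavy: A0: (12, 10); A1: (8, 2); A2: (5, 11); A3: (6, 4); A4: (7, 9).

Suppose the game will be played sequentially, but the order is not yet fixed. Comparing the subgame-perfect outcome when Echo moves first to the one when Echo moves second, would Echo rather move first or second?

If Delta leads: Echo's best replies are Zero→A1, Light→A1, Medium→A0, Heavy→A2; Delta's induced payoffs 9, 0, 10, 5; outcome (Medium, A0), payoffs (10, 9).
If Echo leads: Delta's best replies are A0→Heavy, A1→Zero, A2→Zero, A3→Medium, A4→Medium; Echo's induced payoffs 10, 11, 2, 3, 5; outcome (Zero, A1), payoffs (9, 11).
Echo gets 11 moving first and 9 moving second, so Echo prefers to move first.

first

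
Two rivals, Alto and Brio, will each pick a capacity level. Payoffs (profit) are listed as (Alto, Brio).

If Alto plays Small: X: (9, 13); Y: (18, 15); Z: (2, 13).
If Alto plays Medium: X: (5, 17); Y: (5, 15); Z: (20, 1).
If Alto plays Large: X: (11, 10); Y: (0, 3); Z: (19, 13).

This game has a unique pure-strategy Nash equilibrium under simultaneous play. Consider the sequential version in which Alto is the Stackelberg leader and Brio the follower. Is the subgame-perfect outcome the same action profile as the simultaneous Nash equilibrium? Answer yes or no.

no

Solve by backward induction (Alto leads).
- Small: BR = Y, leader payoff 18.
- Medium: BR = X, leader payoff 5.
- Large: BR = Z, leader payoff 19.
Among 18, 5, 19, the best is 19 at Large. Subgame-perfect outcome: (Large, Z) with payoffs (19, 13).
Under simultaneous play:
Alto's best replies: X→Large; Y→Small; Z→Medium.
Brio's best replies: Small→Y; Medium→X; Large→Z.
The unique mutual best reply is (Small, Y), giving (18, 15).
Sequential outcome (Large, Z) differs from the Nash profile (Small, Y).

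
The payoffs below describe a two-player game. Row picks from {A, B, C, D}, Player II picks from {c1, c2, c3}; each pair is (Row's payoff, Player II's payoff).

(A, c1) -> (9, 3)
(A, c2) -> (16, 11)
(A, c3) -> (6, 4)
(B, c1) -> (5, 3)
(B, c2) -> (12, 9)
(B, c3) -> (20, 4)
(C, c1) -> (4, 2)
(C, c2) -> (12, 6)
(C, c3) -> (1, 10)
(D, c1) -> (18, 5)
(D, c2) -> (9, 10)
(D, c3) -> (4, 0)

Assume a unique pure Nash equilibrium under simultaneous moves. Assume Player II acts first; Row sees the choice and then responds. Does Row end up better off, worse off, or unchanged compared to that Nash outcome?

Solve by backward induction (Player II leads).
- c1: BR = D, leader payoff 5.
- c2: BR = A, leader payoff 11.
- c3: BR = B, leader payoff 4.
Among 5, 11, 4, the best is 11 at c2. Subgame-perfect outcome: (A, c2) with payoffs (16, 11).
Under simultaneous play:
Row's best replies: c1→D; c2→A; c3→B.
Player II's best replies: A→c2; B→c2; C→c3; D→c2.
The unique mutual best reply is (A, c2), giving (16, 11).
Row earns 16 sequentially versus 16 at the Nash outcome: unchanged.

unchanged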